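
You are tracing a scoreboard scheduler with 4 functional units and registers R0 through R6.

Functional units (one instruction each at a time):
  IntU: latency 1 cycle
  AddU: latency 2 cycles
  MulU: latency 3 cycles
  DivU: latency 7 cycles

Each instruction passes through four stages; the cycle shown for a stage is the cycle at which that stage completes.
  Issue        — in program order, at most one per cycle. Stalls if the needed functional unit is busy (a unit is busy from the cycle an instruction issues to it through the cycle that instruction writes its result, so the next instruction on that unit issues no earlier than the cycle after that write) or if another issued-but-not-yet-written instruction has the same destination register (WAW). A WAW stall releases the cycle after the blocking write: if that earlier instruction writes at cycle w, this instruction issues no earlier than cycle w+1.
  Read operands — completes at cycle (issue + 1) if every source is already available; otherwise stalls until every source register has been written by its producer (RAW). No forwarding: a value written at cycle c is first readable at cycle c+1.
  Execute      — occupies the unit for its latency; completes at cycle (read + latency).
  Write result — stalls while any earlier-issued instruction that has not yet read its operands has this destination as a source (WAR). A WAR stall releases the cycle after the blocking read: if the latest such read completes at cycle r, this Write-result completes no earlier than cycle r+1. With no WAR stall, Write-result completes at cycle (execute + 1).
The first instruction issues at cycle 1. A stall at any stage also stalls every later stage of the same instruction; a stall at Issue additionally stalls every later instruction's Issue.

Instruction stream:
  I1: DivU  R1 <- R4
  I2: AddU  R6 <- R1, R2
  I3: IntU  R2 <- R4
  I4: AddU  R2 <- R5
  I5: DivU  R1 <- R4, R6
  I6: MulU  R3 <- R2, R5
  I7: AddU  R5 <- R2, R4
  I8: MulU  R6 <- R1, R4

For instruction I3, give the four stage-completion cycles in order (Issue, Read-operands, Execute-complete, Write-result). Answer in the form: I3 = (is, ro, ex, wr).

I3 = (3, 4, 5, 12)

t=1  I1 dispatched to DivU
t=2  I1 operands ready · I2 dispatched to AddU
t=3  I3 dispatched to IntU
t=4  I3 operands ready
t=5  I3 complete
t=9  I1 complete
t=10  R1←I1
t=11  I2 operands ready
t=12  R2←I3
t=13  I2 complete
t=14  R6←I2
t=15  I4 dispatched to AddU
t=16  I4 operands ready · I5 dispatched to DivU
t=17  I5 operands ready · I6 dispatched to MulU
t=18  I4 complete
t=19  R2←I4
t=20  I6 operands ready · I7 dispatched to AddU
t=21  I7 operands ready
t=23  I6 complete · I7 complete
t=24  I5 complete · R3←I6 · R5←I7
t=25  R1←I5 · I8 dispatched to MulU
t=26  I8 operands ready
t=29  I8 complete
t=30  R6←I8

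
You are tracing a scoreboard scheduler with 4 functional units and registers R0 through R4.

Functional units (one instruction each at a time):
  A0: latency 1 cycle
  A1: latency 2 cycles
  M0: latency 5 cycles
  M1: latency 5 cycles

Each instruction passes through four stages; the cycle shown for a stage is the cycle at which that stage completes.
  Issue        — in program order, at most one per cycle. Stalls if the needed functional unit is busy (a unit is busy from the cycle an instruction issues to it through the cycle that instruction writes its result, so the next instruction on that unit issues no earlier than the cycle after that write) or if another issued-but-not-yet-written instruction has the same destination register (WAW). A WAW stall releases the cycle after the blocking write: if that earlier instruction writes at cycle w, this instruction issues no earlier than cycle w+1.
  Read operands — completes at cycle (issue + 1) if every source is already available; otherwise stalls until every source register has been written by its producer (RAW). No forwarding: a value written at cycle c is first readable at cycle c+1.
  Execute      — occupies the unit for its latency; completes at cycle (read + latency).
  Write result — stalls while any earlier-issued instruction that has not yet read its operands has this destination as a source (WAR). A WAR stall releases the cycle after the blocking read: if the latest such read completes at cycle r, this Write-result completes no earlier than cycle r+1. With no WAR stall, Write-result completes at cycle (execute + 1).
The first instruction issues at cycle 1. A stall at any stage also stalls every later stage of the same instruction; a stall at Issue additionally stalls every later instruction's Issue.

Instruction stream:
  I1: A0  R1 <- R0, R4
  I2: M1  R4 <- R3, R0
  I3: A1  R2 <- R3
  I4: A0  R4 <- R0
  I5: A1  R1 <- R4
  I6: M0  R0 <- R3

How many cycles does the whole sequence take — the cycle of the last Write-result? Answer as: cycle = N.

[I1] 1/2/3/4
[I2] 2/3/8/9
[I3] 3/4/6/7
[I4] 10/11/12/13  (WAW R4: wait I2 write@9)
[I5] 11/14/16/17  (RAW R4: wait I4 write@13)
[I6] 12/13/18/19

cycle = 19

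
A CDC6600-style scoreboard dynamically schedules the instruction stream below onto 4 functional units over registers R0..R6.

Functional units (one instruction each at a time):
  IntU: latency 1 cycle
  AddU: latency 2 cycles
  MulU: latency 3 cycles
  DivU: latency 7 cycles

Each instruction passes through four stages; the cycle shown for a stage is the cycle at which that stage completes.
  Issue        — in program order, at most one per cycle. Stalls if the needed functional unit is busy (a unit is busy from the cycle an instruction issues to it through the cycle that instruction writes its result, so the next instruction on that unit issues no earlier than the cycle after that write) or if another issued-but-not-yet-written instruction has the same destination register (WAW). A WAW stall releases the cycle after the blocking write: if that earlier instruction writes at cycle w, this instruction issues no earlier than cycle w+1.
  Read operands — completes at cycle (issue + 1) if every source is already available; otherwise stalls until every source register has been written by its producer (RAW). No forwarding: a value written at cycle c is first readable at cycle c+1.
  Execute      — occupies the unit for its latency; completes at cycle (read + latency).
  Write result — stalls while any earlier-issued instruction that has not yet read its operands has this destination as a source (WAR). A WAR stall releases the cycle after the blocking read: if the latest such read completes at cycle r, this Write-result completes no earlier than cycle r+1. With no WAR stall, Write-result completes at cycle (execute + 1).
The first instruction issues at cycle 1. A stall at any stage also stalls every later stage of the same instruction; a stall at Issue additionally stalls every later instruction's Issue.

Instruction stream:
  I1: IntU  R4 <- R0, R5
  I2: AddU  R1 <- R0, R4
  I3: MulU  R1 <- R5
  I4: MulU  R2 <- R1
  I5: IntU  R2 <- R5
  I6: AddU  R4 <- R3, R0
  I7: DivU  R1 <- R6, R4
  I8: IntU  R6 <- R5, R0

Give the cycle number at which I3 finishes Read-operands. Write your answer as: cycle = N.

[1] I1 issues→IntU
[2] I1 reads | I2 issues→AddU
[3] I1 exec-done
[4] I1 writes R4
[5] I2 reads
[7] I2 exec-done
[8] I2 writes R1
[9] I3 issues→MulU
[10] I3 reads
[13] I3 exec-done
[14] I3 writes R1
[15] I4 issues→MulU
[16] I4 reads
[19] I4 exec-done
[20] I4 writes R2
[21] I5 issues→IntU
[22] I5 reads | I6 issues→AddU
[23] I5 exec-done | I6 reads | I7 issues→DivU
[24] I5 writes R2
[25] I6 exec-done | I8 issues→IntU
[26] I6 writes R4 | I8 reads
[27] I7 reads | I8 exec-done
[28] I8 writes R6
[34] I7 exec-done
[35] I7 writes R1

cycle = 10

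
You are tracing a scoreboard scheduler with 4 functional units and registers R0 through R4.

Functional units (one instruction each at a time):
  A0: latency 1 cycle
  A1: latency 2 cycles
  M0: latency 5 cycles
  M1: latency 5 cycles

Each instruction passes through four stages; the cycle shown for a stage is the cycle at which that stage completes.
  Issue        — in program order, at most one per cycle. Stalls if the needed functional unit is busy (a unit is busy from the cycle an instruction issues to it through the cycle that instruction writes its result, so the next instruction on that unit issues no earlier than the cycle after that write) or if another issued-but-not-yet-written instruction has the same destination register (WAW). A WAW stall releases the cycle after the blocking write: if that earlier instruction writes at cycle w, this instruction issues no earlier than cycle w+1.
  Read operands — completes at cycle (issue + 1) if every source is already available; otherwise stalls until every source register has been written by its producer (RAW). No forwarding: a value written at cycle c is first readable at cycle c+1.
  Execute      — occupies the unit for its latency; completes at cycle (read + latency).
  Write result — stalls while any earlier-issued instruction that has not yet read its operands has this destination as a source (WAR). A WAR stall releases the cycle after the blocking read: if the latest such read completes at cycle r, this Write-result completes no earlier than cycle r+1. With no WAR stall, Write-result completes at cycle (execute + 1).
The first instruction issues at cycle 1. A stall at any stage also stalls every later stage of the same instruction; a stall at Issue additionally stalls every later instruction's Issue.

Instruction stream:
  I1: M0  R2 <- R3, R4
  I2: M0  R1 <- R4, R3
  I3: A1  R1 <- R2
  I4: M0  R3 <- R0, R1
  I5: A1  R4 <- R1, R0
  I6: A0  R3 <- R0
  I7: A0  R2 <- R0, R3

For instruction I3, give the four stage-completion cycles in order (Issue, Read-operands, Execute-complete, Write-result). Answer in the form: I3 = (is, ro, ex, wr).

1) issue 1, read 2, done 7, write 8
2) issue 9, read 10, done 15, write 16  <struct: M0 busy until I1 writes@8>
3) issue 17, read 18, done 20, write 21  <WAW R1: wait I2 write@16>
4) issue 18, read 22, done 27, write 28  <RAW R1: wait I3 write@21>
5) issue 22, read 23, done 25, write 26  <struct: A1 busy until I3 writes@21>
6) issue 29, read 30, done 31, write 32  <WAW R3: wait I4 write@28>
7) issue 33, read 34, done 35, write 36  <struct: A0 busy until I6 writes@32>

I3 = (17, 18, 20, 21)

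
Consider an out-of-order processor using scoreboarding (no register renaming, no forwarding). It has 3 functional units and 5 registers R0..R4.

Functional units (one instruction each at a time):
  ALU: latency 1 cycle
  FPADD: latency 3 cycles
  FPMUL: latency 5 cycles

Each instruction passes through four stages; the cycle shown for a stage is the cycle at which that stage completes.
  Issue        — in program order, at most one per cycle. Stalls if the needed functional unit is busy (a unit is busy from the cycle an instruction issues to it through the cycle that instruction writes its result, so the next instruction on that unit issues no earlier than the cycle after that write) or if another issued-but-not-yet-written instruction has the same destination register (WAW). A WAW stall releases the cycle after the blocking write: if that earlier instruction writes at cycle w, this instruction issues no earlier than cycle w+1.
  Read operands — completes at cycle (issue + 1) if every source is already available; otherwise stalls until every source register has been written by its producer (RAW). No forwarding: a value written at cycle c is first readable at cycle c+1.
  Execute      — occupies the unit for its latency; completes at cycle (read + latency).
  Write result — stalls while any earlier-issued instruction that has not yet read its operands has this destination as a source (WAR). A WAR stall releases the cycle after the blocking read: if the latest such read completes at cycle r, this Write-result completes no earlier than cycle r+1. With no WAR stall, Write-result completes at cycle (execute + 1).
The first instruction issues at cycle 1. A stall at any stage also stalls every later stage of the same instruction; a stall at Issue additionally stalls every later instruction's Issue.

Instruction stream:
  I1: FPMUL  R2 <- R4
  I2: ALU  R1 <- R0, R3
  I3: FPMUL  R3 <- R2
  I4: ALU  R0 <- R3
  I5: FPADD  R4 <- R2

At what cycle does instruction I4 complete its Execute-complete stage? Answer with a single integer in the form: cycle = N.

[I1] 1/2/7/8
[I2] 2/3/4/5
[I3] 9/10/15/16  (struct: FPMUL busy until I1 writes@8)
[I4] 10/17/18/19  (RAW R3: wait I3 write@16)
[I5] 11/12/15/16

cycle = 18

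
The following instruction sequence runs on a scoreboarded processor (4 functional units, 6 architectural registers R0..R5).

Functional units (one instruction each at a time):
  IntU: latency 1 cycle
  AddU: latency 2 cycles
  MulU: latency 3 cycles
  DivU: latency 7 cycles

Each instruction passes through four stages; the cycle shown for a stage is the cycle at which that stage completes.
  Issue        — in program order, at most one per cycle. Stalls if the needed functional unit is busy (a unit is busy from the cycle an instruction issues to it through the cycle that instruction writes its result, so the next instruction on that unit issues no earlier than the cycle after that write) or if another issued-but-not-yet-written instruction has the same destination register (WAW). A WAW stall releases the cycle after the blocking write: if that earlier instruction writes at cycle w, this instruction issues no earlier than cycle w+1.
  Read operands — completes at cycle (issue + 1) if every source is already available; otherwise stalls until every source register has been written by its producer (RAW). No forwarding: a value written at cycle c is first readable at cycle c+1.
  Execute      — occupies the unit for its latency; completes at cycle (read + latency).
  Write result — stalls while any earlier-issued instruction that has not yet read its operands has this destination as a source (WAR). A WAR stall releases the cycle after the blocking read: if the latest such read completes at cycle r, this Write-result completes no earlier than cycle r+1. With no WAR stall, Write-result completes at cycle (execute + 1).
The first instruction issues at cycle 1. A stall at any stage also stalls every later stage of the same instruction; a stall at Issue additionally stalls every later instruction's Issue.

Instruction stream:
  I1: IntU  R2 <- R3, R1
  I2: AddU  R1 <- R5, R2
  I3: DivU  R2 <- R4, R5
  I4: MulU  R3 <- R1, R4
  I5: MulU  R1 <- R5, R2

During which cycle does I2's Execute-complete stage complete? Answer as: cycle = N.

I1: IS=1 RO=2 EX=3 WR=4
I2: IS=2 RO=5 EX=7 WR=8  [RAW R2: wait I1 write@4]
I3: IS=5 RO=6 EX=13 WR=14  [WAW R2: wait I1 write@4]
I4: IS=6 RO=9 EX=12 WR=13  [RAW R1: wait I2 write@8]
I5: IS=14 RO=15 EX=18 WR=19  [struct: MulU busy until I4 writes@13]

cycle = 7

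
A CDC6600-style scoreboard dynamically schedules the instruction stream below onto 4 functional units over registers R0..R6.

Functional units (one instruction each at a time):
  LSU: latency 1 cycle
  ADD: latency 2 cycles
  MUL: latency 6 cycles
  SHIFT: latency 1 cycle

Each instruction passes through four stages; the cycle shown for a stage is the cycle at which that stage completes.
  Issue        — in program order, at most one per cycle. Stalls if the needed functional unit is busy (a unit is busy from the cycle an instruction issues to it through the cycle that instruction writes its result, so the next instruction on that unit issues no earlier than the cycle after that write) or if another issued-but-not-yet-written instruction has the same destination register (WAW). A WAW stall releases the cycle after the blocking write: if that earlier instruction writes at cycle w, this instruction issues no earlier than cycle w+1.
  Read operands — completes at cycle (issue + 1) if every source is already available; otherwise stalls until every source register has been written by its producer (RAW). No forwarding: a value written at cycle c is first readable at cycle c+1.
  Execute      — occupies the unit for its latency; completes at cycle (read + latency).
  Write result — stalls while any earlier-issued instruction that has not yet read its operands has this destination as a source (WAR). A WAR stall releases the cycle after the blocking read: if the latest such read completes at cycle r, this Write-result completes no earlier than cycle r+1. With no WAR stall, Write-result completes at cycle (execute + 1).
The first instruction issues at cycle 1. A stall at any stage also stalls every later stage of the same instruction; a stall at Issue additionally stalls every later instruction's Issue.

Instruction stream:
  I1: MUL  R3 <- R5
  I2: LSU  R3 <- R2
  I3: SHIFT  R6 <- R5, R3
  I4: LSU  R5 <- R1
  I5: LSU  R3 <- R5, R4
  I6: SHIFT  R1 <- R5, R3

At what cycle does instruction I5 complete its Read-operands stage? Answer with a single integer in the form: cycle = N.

cycle 1: I1→MUL
cycle 2: I1 RO
cycle 8: I1 EX
cycle 9: I1 WR R3
cycle 10: I2→LSU
cycle 11: I2 RO; I3→SHIFT
cycle 12: I2 EX
cycle 13: I2 WR R3
cycle 14: I3 RO; I4→LSU
cycle 15: I3 EX; I4 RO
cycle 16: I3 WR R6; I4 EX
cycle 17: I4 WR R5
cycle 18: I5→LSU
cycle 19: I5 RO; I6→SHIFT
cycle 20: I5 EX
cycle 21: I5 WR R3
cycle 22: I6 RO
cycle 23: I6 EX
cycle 24: I6 WR R1

cycle = 19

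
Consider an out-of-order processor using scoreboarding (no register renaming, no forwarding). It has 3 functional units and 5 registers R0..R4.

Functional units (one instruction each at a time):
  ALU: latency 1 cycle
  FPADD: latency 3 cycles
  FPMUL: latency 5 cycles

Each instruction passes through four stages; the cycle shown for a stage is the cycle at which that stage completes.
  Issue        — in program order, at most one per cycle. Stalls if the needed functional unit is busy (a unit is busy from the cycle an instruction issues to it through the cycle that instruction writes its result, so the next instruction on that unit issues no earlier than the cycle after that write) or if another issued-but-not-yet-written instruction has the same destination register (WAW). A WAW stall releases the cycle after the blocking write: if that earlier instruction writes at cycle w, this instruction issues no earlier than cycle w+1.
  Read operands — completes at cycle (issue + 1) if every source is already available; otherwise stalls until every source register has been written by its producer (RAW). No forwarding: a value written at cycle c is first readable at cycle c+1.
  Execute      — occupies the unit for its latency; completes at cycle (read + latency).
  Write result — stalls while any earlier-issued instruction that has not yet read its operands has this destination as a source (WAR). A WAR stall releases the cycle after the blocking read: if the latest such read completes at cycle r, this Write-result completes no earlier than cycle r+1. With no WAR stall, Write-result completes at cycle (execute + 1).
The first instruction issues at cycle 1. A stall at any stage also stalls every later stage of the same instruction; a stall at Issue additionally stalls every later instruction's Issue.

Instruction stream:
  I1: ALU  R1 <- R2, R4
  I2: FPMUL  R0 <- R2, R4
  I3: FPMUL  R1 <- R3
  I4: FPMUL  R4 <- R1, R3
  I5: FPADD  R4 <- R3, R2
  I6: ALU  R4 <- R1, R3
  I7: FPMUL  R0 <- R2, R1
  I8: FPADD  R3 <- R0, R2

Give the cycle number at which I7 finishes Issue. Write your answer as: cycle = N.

I1 -> (1, 2, 3, 4)
I2 -> (2, 3, 8, 9)
I3 -> (10, 11, 16, 17)  // struct: FPMUL busy until I2 writes@9
I4 -> (18, 19, 24, 25)  // struct: FPMUL busy until I3 writes@17
I5 -> (26, 27, 30, 31)  // WAW R4: wait I4 write@25
I6 -> (32, 33, 34, 35)  // WAW R4: wait I5 write@31
I7 -> (33, 34, 39, 40)
I8 -> (34, 41, 44, 45)  // RAW R0: wait I7 write@40

cycle = 33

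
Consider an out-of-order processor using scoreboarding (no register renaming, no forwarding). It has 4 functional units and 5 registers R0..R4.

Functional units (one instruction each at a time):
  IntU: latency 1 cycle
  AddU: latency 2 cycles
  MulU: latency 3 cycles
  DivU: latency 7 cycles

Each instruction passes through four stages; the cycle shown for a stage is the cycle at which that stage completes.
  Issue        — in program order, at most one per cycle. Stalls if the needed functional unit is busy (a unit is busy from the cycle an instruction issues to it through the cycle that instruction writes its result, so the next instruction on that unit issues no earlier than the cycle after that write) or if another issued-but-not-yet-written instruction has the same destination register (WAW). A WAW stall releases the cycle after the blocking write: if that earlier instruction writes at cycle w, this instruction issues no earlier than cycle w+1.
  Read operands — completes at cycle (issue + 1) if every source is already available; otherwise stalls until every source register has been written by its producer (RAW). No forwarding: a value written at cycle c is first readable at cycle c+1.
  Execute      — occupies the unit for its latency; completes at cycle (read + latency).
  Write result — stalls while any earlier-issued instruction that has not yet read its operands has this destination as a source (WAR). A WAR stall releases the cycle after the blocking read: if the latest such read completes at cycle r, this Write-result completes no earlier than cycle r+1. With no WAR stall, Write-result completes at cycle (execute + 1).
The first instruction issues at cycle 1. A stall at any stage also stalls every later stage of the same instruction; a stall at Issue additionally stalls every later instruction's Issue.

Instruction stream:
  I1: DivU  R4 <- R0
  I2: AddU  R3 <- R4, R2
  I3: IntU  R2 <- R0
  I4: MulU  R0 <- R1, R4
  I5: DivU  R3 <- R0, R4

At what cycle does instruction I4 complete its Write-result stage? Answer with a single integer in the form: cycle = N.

[1] I1 issues→DivU
[2] I1 reads · I2 issues→AddU
[3] I3 issues→IntU
[4] I3 reads · I4 issues→MulU
[5] I3 exec-done
[9] I1 exec-done
[10] I1 writes R4
[11] I2 reads · I4 reads
[12] I3 writes R2
[13] I2 exec-done
[14] I2 writes R3 · I4 exec-done
[15] I4 writes R0 · I5 issues→DivU
[16] I5 reads
[23] I5 exec-done
[24] I5 writes R3

cycle = 15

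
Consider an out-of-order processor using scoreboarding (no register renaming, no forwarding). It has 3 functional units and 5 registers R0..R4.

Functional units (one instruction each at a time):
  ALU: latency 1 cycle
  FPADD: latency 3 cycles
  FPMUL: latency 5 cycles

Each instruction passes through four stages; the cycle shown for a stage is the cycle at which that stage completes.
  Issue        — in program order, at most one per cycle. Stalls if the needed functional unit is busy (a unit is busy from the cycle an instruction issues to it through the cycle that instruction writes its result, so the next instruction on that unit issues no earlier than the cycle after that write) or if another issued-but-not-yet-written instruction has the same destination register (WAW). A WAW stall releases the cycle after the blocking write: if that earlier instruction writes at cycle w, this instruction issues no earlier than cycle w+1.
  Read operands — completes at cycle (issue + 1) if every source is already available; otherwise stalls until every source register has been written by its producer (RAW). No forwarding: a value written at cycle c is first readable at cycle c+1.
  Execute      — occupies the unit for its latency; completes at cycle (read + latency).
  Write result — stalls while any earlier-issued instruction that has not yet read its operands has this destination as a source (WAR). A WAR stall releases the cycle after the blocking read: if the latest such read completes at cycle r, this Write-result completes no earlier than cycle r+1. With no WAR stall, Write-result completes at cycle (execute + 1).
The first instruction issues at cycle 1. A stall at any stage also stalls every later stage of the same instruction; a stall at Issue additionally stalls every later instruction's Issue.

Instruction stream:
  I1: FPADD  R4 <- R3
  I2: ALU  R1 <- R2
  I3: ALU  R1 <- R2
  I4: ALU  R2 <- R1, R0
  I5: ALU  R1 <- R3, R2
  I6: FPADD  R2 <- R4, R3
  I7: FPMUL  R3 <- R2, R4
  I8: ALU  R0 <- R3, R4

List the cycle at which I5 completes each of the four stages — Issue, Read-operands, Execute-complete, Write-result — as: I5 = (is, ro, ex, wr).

I1 -> (1, 2, 5, 6)
I2 -> (2, 3, 4, 5)
I3 -> (6, 7, 8, 9)  // struct: ALU busy until I2 writes@5
I4 -> (10, 11, 12, 13)  // struct: ALU busy until I3 writes@9
I5 -> (14, 15, 16, 17)  // struct: ALU busy until I4 writes@13
I6 -> (15, 16, 19, 20)
I7 -> (16, 21, 26, 27)  // RAW R2: wait I6 write@20
I8 -> (18, 28, 29, 30)  // struct: ALU busy until I5 writes@17, RAW R3: wait I7 write@27

I5 = (14, 15, 16, 17)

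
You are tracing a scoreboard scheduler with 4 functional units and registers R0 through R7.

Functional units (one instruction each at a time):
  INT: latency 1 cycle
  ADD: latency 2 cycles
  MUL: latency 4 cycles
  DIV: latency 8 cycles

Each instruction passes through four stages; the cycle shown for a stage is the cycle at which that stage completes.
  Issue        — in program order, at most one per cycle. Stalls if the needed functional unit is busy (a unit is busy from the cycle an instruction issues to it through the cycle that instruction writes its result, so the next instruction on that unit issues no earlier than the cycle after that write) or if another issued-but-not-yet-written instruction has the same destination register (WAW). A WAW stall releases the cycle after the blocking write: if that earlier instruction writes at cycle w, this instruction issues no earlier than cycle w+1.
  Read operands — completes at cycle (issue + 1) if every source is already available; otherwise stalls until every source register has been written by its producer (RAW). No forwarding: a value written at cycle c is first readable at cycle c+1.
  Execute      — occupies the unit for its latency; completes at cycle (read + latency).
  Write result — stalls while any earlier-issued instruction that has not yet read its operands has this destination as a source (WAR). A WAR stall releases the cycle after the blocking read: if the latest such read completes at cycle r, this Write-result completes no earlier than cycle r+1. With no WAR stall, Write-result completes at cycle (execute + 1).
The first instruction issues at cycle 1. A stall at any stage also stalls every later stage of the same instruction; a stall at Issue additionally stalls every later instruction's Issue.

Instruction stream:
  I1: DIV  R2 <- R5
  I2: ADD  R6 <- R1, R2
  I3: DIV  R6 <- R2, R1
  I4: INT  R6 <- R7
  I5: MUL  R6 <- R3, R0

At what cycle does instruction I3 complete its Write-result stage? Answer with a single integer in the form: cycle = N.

cycle = 26

t=1  I1 issues→DIV
t=2  I1 reads · I2 issues→ADD
t=10  I1 exec-done
t=11  I1 writes R2
t=12  I2 reads
t=14  I2 exec-done
t=15  I2 writes R6
t=16  I3 issues→DIV
t=17  I3 reads
t=25  I3 exec-done
t=26  I3 writes R6
t=27  I4 issues→INT
t=28  I4 reads
t=29  I4 exec-done
t=30  I4 writes R6
t=31  I5 issues→MUL
t=32  I5 reads
t=36  I5 exec-done
t=37  I5 writes R6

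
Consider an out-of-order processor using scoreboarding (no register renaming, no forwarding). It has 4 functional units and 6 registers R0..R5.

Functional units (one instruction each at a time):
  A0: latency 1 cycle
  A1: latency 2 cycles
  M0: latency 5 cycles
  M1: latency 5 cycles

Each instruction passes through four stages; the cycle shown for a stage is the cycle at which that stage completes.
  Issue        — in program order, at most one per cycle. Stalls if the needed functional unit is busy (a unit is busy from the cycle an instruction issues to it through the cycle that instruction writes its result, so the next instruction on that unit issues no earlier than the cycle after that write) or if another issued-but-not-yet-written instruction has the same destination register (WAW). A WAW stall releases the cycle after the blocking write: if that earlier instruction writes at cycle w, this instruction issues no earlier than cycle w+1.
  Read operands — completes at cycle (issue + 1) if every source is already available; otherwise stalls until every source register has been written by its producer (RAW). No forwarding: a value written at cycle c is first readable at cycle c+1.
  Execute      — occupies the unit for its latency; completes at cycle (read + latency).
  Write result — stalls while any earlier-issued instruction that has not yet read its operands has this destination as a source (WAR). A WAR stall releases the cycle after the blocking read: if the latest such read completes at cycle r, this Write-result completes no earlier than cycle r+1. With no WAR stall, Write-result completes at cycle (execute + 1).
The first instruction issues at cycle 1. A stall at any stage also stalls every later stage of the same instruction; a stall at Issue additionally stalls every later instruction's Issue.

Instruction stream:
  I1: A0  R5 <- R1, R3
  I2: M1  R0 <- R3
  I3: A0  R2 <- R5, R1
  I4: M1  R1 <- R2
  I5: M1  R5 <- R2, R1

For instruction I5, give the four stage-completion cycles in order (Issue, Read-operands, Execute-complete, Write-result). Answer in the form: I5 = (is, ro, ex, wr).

t=1  issue I1 (A0)
t=2  I1 read-ops, issue I2 (M1)
t=3  I1 finished on A0, I2 read-ops
t=4  I1→R5
t=5  issue I3 (A0)
t=6  I3 read-ops
t=7  I3 finished on A0
t=8  I2 finished on M1, I3→R2
t=9  I2→R0
t=10  issue I4 (M1)
t=11  I4 read-ops
t=16  I4 finished on M1
t=17  I4→R1
t=18  issue I5 (M1)
t=19  I5 read-ops
t=24  I5 finished on M1
t=25  I5→R5

I5 = (18, 19, 24, 25)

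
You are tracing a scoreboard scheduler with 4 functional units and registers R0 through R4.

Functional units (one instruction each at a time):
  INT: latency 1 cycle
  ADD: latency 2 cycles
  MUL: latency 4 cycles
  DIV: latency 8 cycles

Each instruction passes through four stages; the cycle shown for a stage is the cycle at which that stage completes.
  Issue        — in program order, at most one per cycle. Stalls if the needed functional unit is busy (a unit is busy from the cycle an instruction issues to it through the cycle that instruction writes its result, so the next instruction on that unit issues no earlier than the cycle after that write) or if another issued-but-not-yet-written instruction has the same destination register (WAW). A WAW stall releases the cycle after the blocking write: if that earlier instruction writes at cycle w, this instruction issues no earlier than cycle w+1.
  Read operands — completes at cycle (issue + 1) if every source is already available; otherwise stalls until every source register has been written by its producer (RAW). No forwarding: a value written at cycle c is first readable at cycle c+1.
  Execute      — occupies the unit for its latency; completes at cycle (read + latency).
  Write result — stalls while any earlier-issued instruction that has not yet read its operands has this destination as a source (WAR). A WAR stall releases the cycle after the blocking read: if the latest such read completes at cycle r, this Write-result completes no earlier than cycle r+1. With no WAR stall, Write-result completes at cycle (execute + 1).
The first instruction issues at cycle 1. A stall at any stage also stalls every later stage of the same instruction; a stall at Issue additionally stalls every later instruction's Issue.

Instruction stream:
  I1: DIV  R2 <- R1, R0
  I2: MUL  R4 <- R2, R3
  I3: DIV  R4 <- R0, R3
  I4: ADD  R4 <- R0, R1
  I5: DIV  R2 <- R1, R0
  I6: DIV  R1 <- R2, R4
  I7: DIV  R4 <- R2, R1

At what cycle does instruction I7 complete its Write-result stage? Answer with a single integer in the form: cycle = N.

cycle 1: I1→DIV
cycle 2: I1 RO · I2→MUL
cycle 10: I1 EX
cycle 11: I1 WR R2
cycle 12: I2 RO
cycle 16: I2 EX
cycle 17: I2 WR R4
cycle 18: I3→DIV
cycle 19: I3 RO
cycle 27: I3 EX
cycle 28: I3 WR R4
cycle 29: I4→ADD
cycle 30: I4 RO · I5→DIV
cycle 31: I5 RO
cycle 32: I4 EX
cycle 33: I4 WR R4
cycle 39: I5 EX
cycle 40: I5 WR R2
cycle 41: I6→DIV
cycle 42: I6 RO
cycle 50: I6 EX
cycle 51: I6 WR R1
cycle 52: I7→DIV
cycle 53: I7 RO
cycle 61: I7 EX
cycle 62: I7 WR R4

cycle = 62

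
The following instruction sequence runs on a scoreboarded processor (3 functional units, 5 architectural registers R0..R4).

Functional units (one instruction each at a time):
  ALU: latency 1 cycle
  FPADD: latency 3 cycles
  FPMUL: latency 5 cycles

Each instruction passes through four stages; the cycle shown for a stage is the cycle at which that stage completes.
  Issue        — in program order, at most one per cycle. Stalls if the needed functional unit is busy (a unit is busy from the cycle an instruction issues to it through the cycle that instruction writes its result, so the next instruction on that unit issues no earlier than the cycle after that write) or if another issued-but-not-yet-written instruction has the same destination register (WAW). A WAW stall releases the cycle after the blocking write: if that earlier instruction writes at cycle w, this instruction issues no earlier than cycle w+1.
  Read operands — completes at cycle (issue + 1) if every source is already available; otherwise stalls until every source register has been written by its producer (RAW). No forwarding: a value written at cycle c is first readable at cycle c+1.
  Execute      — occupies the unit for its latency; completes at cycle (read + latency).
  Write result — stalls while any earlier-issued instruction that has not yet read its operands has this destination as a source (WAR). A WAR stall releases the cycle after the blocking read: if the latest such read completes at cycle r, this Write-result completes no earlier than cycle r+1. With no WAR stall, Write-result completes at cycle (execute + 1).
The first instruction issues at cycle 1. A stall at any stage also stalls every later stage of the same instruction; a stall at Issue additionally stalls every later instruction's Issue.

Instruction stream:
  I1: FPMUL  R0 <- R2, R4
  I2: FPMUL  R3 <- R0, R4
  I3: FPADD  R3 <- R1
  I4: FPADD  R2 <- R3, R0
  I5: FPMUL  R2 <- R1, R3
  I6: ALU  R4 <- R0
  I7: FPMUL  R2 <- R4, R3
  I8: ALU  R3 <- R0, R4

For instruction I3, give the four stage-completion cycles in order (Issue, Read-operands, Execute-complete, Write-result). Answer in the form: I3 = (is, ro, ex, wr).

I3 = (17, 18, 21, 22)

I1: IS=1 RO=2 EX=7 WR=8
I2: IS=9 RO=10 EX=15 WR=16  [struct: FPMUL busy until I1 writes@8]
I3: IS=17 RO=18 EX=21 WR=22  [WAW R3: wait I2 write@16]
I4: IS=23 RO=24 EX=27 WR=28  [struct: FPADD busy until I3 writes@22]
I5: IS=29 RO=30 EX=35 WR=36  [WAW R2: wait I4 write@28]
I6: IS=30 RO=31 EX=32 WR=33
I7: IS=37 RO=38 EX=43 WR=44  [struct: FPMUL busy until I5 writes@36]
I8: IS=38 RO=39 EX=40 WR=41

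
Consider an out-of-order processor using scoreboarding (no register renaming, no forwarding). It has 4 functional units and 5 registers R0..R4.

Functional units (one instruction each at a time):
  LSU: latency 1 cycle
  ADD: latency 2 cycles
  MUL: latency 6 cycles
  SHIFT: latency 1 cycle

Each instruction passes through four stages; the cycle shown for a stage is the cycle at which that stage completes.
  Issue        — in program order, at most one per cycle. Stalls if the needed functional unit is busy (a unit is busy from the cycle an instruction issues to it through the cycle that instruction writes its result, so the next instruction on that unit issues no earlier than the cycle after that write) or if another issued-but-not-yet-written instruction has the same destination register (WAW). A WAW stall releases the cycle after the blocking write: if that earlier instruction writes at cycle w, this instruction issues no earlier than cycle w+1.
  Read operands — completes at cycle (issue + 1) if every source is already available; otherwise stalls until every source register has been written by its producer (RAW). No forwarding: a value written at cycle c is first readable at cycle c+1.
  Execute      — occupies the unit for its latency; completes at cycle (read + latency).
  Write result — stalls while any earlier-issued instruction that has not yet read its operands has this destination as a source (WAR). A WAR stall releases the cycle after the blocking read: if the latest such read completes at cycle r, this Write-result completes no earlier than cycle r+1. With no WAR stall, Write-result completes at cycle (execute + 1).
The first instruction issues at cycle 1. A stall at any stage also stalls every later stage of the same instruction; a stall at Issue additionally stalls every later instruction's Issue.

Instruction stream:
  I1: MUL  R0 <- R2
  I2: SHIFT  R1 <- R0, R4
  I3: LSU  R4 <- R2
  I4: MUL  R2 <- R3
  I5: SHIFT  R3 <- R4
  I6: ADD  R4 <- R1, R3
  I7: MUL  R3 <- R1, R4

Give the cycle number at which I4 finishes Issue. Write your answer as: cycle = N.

[1] I1 dispatched to MUL
[2] I1 operands ready; I2 dispatched to SHIFT
[3] I3 dispatched to LSU
[4] I3 operands ready
[5] I3 complete
[8] I1 complete
[9] R0←I1
[10] I2 operands ready; I4 dispatched to MUL
[11] I2 complete; R4←I3; I4 operands ready
[12] R1←I2
[13] I5 dispatched to SHIFT
[14] I5 operands ready; I6 dispatched to ADD
[15] I5 complete
[16] R3←I5
[17] I4 complete; I6 operands ready
[18] R2←I4
[19] I6 complete; I7 dispatched to MUL
[20] R4←I6
[21] I7 operands ready
[27] I7 complete
[28] R3←I7

cycle = 10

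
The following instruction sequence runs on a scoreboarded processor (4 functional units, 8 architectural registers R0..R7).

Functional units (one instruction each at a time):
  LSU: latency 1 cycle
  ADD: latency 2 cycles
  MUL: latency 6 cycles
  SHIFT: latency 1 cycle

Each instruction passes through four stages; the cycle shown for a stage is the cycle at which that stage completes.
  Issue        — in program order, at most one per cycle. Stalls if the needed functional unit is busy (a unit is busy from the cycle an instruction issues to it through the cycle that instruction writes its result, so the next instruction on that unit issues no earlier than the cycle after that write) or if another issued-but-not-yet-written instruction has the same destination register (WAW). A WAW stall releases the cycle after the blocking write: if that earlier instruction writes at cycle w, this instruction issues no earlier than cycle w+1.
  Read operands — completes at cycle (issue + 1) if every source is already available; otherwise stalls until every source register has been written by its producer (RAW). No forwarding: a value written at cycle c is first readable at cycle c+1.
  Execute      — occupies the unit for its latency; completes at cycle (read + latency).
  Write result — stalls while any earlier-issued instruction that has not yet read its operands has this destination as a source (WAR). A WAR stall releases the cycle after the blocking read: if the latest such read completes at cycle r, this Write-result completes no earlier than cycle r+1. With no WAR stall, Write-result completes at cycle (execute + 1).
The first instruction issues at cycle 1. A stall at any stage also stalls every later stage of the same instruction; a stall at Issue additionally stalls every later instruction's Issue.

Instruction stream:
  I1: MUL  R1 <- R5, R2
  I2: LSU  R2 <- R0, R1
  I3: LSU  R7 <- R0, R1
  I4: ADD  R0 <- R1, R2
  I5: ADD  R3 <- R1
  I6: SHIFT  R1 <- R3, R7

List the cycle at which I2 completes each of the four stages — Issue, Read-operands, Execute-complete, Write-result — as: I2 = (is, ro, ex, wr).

I2 = (2, 10, 11, 12)

[1] I1 dispatched to MUL
[2] I1 operands ready | I2 dispatched to LSU
[8] I1 complete
[9] R1←I1
[10] I2 operands ready
[11] I2 complete
[12] R2←I2
[13] I3 dispatched to LSU
[14] I3 operands ready | I4 dispatched to ADD
[15] I3 complete | I4 operands ready
[16] R7←I3
[17] I4 complete
[18] R0←I4
[19] I5 dispatched to ADD
[20] I5 operands ready | I6 dispatched to SHIFT
[22] I5 complete
[23] R3←I5
[24] I6 operands ready
[25] I6 complete
[26] R1←I6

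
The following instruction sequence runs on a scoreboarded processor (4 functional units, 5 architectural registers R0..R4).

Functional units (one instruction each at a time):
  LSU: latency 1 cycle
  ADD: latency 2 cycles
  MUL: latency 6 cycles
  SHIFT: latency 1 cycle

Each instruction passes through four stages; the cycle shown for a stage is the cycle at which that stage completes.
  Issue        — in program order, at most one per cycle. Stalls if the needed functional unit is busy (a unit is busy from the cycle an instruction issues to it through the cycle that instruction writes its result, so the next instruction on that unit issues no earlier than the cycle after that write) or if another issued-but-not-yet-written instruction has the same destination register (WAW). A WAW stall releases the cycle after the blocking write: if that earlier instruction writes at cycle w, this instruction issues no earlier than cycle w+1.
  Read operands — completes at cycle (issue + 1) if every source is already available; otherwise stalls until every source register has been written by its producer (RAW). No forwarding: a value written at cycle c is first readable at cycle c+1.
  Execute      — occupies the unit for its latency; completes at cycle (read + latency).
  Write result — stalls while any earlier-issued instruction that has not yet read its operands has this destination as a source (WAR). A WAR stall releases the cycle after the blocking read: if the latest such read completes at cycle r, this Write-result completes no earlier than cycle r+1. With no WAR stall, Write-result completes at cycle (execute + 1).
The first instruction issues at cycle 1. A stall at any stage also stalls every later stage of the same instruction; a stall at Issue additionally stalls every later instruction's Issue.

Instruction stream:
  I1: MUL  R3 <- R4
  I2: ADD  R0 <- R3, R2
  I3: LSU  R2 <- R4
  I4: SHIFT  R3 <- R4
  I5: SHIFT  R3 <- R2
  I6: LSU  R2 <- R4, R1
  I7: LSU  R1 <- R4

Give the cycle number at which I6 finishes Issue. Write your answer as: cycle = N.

cycle = 15

t=1  I1→MUL
t=2  I1 RO; I2→ADD
t=3  I3→LSU
t=4  I3 RO
t=5  I3 EX
t=8  I1 EX
t=9  I1 WR R3
t=10  I2 RO; I4→SHIFT
t=11  I3 WR R2; I4 RO
t=12  I2 EX; I4 EX
t=13  I2 WR R0; I4 WR R3
t=14  I5→SHIFT
t=15  I5 RO; I6→LSU
t=16  I5 EX; I6 RO
t=17  I5 WR R3; I6 EX
t=18  I6 WR R2
t=19  I7→LSU
t=20  I7 RO
t=21  I7 EX
t=22  I7 WR R1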